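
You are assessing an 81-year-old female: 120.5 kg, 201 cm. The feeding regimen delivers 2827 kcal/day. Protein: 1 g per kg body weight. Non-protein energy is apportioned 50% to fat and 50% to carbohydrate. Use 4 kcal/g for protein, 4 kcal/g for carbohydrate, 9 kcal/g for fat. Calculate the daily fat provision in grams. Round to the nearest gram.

Protein = 1 × 120.5 = 120.5 g → 120.5 × 4 = 482 kcal.
Non-protein calories = 2827 − 482 = 2345 kcal.
Fat: 50% × 2345 = 1172.5 kcal; carbohydrate: 1172.5 kcal.
Fat: 1172.5 kcal ÷ 9 kcal/g = 130.2778 g.

130 g/day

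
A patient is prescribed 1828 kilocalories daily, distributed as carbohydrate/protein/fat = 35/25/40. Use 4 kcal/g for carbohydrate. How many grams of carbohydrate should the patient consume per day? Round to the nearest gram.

Carbohydrate energy = 35% × 1828 = 639.8 kcal.
At 4 kcal/g: 639.8 ÷ 4 = 159.95 g.

160 g/day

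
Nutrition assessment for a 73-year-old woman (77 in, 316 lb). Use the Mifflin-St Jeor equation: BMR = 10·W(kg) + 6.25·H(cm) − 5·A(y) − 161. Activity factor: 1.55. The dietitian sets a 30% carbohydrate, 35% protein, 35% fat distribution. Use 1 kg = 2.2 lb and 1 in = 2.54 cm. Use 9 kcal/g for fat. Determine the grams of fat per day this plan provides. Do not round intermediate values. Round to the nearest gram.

129 g/day

Convert to metric: weight = 316 ÷ 2.2 = 143.6364 kg; height = 77 × 2.54 = 195.58 cm.
Mifflin-St Jeor (female): BMR = 10(143.6364) + 6.25(195.58) − 5(73) − 161 = 1436.3636 + 1222.375 − 365 − 161 = 2132.7386 kcal/day.
TEE = 2132.7386 × 1.55 = 3305.7449 kcal/day.
Fat energy = 35% × 3305.7449 = 1157.0107 kcal.
Fat = 1157.0107 ÷ 9 kcal/g = 128.5567 g.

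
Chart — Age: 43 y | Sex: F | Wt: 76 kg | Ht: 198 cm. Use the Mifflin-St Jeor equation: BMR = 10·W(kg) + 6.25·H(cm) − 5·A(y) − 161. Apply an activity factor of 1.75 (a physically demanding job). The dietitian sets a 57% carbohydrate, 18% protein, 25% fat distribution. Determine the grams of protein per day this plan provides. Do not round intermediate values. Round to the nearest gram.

Mifflin-St Jeor (female): BMR = 10(76) + 6.25(198) − 5(43) − 161 = 760 + 1237.5 − 215 − 161 = 1621.5 kcal/day.
TEE = 1621.5 × 1.75 = 2837.625 kcal/day.
Protein energy = 18% × 2837.625 = 510.7725 kcal.
Protein = 510.7725 ÷ 4 kcal/g = 127.6931 g.

128 g/day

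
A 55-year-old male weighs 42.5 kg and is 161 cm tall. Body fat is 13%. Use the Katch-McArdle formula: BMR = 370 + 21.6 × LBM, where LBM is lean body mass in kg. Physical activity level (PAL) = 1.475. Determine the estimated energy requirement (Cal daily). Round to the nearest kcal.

LBM = 42.5 × (1 − 0.13) = 36.975 kg. Katch-McArdle: BMR = 370 + 21.6 × 36.975 = 1168.66 kcal/day.
TEE = BMR × activity factor = 1168.66 × 1.475 = 1723.7735 kcal/day.

1724 Cal daily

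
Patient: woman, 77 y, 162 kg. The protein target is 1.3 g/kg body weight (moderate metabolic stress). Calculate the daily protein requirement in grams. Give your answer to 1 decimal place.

210.6 g/day

Protein = 1.3 g/kg × 162 kg = 210.6 g/day.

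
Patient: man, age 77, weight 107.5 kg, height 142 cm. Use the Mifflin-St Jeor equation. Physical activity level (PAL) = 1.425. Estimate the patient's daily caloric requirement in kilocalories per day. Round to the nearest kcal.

2255 kilocalories per day

Mifflin-St Jeor (male): BMR = 10(107.5) + 6.25(142) − 5(77) + 5 = 1075 + 887.5 − 385 + 5 = 1582.5 kcal/day.
TEE = BMR × activity factor = 1582.5 × 1.425 = 2255.0625 kcal/day.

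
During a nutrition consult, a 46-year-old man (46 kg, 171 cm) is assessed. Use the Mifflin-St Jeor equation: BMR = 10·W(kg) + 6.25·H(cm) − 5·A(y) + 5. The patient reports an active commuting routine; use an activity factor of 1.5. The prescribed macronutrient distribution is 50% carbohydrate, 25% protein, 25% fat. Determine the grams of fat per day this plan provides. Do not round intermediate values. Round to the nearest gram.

Mifflin-St Jeor (male): BMR = 10(46) + 6.25(171) − 5(46) + 5 = 460 + 1068.75 − 230 + 5 = 1303.75 kcal/day.
TEE = 1303.75 × 1.5 = 1955.625 kcal/day.
Fat energy = 25% × 1955.625 = 488.9063 kcal.
Fat = 488.9063 ÷ 9 kcal/g = 54.3229 g.

54 g/day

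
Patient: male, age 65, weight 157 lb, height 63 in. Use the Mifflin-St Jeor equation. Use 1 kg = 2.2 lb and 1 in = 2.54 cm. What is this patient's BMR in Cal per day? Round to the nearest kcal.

Convert to metric: weight = 157 ÷ 2.2 = 71.3636 kg; height = 63 × 2.54 = 160.02 cm.
Mifflin-St Jeor (male): BMR = 10(71.3636) + 6.25(160.02) − 5(65) + 5 = 713.6364 + 1000.125 − 325 + 5 = 1393.7614 kcal/day.

1394 Cal per day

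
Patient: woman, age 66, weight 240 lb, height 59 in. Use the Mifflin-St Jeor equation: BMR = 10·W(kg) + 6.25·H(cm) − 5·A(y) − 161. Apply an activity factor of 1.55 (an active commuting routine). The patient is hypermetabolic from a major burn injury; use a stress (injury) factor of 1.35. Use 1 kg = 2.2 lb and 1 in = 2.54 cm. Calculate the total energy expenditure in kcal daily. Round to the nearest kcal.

3215 kcal daily

Convert to metric: weight = 240 ÷ 2.2 = 109.0909 kg; height = 59 × 2.54 = 149.86 cm.
Mifflin-St Jeor (female): BMR = 10(109.0909) + 6.25(149.86) − 5(66) − 161 = 1090.9091 + 936.625 − 330 − 161 = 1536.5341 kcal/day.
TEE = BMR × activity factor = 1536.5341 × 1.55 = 2381.6278 kcal/day.
Apply stress factor: 2381.6278 × 1.35 = 3215.1976 kcal/day.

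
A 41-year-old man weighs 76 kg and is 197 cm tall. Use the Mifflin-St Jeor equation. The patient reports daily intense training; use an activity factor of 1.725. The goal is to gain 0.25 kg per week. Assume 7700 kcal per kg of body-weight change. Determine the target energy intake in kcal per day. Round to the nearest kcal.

3365 kcal per day

Mifflin-St Jeor (male): BMR = 10(76) + 6.25(197) − 5(41) + 5 = 760 + 1231.25 − 205 + 5 = 1791.25 kcal/day.
TEE = 1791.25 × 1.725 = 3089.9063 kcal/day.
Required daily surplus = 0.25 × 7700 ÷ 7 = 275 kcal/day.
Target intake = 3089.9063 + 275 = 3364.9063 kcal/day.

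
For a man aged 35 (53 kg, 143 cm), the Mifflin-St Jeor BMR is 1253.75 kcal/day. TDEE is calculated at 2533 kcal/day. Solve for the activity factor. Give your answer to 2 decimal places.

2.02

Activity factor = TEE ÷ BMR = 2533 ÷ 1253.75 = 2.02.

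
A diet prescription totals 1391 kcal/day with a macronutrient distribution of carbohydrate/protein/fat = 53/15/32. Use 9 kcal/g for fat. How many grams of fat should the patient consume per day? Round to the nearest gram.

49 g/day

Fat energy = 32% × 1391 = 445.12 kcal.
At 9 kcal/g: 445.12 ÷ 9 = 49.4578 g.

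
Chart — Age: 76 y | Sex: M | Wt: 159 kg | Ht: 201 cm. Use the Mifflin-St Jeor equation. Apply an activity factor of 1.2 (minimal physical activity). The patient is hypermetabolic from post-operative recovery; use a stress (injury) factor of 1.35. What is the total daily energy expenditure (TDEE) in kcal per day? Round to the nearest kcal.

4003 kcal per day

Mifflin-St Jeor (male): BMR = 10(159) + 6.25(201) − 5(76) + 5 = 1590 + 1256.25 − 380 + 5 = 2471.25 kcal/day.
TEE = BMR × activity factor = 2471.25 × 1.2 = 2965.5 kcal/day.
Apply stress factor: 2965.5 × 1.35 = 4003.425 kcal/day.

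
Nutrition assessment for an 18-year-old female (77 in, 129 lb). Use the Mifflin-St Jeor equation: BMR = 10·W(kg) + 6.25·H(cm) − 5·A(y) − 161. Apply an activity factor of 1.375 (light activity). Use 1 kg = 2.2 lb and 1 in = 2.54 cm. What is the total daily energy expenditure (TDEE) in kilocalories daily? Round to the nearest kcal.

2142 kilocalories daily

Convert to metric: weight = 129 ÷ 2.2 = 58.6364 kg; height = 77 × 2.54 = 195.58 cm.
Mifflin-St Jeor (female): BMR = 10(58.6364) + 6.25(195.58) − 5(18) − 161 = 586.3636 + 1222.375 − 90 − 161 = 1557.7386 kcal/day.
TEE = BMR × activity factor = 1557.7386 × 1.375 = 2141.8906 kcal/day.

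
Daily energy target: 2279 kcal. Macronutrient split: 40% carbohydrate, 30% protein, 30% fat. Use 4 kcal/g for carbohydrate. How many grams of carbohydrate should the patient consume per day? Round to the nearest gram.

228 g/day

Carbohydrate energy = 40% × 2279 = 911.6 kcal.
At 4 kcal/g: 911.6 ÷ 4 = 227.9 g.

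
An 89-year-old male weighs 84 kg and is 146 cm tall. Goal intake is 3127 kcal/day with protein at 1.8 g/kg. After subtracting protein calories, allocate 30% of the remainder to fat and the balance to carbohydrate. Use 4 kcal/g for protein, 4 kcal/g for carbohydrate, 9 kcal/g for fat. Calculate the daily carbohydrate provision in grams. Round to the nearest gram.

441 g/day

Protein = 1.8 × 84 = 151.2 g → 151.2 × 4 = 604.8 kcal.
Non-protein calories = 3127 − 604.8 = 2522.2 kcal.
Fat: 30% × 2522.2 = 756.66 kcal; carbohydrate: 1765.54 kcal.
Carbohydrate: 1765.54 kcal ÷ 4 kcal/g = 441.385 g.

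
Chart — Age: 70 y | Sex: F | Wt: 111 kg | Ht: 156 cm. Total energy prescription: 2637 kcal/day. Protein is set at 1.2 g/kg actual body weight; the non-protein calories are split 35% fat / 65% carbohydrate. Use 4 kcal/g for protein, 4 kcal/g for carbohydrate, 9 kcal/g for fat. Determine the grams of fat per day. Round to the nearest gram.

Protein = 1.2 × 111 = 133.2 g → 133.2 × 4 = 532.8 kcal.
Non-protein calories = 2637 − 532.8 = 2104.2 kcal.
Fat: 35% × 2104.2 = 736.47 kcal; carbohydrate: 1367.73 kcal.
Fat: 736.47 kcal ÷ 9 kcal/g = 81.83 g.

82 g/day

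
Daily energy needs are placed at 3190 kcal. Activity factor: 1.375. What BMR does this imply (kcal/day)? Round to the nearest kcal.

2320 kcal/day

BMR = TEE ÷ activity factor = 3190 ÷ 1.375 = 2320 kcal/day.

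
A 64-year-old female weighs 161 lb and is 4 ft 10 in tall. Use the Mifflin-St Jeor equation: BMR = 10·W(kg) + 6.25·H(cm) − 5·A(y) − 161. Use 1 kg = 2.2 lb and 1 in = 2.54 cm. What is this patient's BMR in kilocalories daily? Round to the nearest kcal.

Convert to metric: weight = 161 ÷ 2.2 = 73.1818 kg; height = (4×12 + 10) × 2.54 = 58 × 2.54 = 147.32 cm.
Mifflin-St Jeor (female): BMR = 10(73.1818) + 6.25(147.32) − 5(64) − 161 = 731.8182 + 920.75 − 320 − 161 = 1171.5682 kcal/day.

1172 kilocalories daily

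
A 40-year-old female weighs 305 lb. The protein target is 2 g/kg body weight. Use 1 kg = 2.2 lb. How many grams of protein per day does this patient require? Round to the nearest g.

Weight in kg = 305 ÷ 2.2 = 138.6364 kg.
Protein = 2 g/kg × 138.6364 kg = 277.2727 g/day.

277 g/day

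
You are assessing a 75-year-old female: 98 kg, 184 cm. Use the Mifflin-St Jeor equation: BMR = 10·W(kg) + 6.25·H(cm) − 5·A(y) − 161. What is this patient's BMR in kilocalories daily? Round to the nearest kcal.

Mifflin-St Jeor (female): BMR = 10(98) + 6.25(184) − 5(75) − 161 = 980 + 1150 − 375 − 161 = 1594 kcal/day.

1594 kilocalories daily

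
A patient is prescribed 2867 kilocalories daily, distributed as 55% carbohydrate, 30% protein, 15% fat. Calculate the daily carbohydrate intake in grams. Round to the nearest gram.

Carbohydrate energy = 55% × 2867 = 1576.85 kcal.
At 4 kcal/g: 1576.85 ÷ 4 = 394.2125 g.

394 g/day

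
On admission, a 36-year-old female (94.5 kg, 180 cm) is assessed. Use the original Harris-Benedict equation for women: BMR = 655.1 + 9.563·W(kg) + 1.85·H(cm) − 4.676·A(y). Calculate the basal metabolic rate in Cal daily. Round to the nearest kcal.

1723 Cal daily

Harris-Benedict: BMR = 655.1 + 9.563(94.5) + 1.85(180) − 4.676(36) = 1723.4675 kcal/day.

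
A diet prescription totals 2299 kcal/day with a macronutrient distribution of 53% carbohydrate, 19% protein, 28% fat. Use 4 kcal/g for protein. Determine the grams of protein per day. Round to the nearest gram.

Protein energy = 19% × 2299 = 436.81 kcal.
At 4 kcal/g: 436.81 ÷ 4 = 109.2025 g.

109 g/day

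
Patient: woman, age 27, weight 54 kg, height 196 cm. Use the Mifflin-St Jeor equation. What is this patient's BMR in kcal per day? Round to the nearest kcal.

1469 kcal per day

Mifflin-St Jeor (female): BMR = 10(54) + 6.25(196) − 5(27) − 161 = 540 + 1225 − 135 − 161 = 1469 kcal/day.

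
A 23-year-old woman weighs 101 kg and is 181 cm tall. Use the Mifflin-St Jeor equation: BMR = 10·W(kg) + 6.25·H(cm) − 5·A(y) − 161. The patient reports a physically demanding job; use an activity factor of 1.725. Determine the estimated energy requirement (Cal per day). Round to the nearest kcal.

3218 Cal per day

Mifflin-St Jeor (female): BMR = 10(101) + 6.25(181) − 5(23) − 161 = 1010 + 1131.25 − 115 − 161 = 1865.25 kcal/day.
TEE = BMR × activity factor = 1865.25 × 1.725 = 3217.5563 kcal/day.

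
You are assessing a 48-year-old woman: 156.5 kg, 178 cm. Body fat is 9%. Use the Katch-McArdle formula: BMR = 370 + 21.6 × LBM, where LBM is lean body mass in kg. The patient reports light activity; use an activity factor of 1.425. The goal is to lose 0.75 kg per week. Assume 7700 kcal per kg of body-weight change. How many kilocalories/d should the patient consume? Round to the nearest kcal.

LBM = 156.5 × (1 − 0.09) = 142.415 kg. Katch-McArdle: BMR = 370 + 21.6 × 142.415 = 3446.164 kcal/day.
TEE = 3446.164 × 1.425 = 4910.7837 kcal/day.
Required daily deficit = 0.75 × 7700 ÷ 7 = 825 kcal/day.
Target intake = 4910.7837 − 825 = 4085.7837 kcal/day.

4086 kilocalories/d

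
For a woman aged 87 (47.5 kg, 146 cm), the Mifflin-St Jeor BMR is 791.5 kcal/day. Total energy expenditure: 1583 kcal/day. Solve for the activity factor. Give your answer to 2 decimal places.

2.00

Activity factor = TEE ÷ BMR = 1583 ÷ 791.5 = 2.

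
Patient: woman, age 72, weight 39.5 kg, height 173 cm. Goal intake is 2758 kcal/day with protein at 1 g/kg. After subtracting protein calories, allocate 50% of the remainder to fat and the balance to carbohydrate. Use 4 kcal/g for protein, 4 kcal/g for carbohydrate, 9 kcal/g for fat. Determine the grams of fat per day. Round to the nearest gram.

144 g/day

Protein = 1 × 39.5 = 39.5 g → 39.5 × 4 = 158 kcal.
Non-protein calories = 2758 − 158 = 2600 kcal.
Fat: 50% × 2600 = 1300 kcal; carbohydrate: 1300 kcal.
Fat: 1300 kcal ÷ 9 kcal/g = 144.4444 g.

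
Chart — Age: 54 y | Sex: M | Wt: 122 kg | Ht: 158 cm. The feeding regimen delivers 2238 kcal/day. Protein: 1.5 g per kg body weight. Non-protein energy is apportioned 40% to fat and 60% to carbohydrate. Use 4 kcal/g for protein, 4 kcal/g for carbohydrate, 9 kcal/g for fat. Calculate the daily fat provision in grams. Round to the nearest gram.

67 g/day

Protein = 1.5 × 122 = 183 g → 183 × 4 = 732 kcal.
Non-protein calories = 2238 − 732 = 1506 kcal.
Fat: 40% × 1506 = 602.4 kcal; carbohydrate: 903.6 kcal.
Fat: 602.4 kcal ÷ 9 kcal/g = 66.9333 g.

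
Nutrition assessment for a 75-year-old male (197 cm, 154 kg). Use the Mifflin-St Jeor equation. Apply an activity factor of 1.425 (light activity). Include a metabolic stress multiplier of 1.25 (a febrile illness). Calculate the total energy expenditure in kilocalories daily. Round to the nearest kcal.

4277 kilocalories daily

Mifflin-St Jeor (male): BMR = 10(154) + 6.25(197) − 5(75) + 5 = 1540 + 1231.25 − 375 + 5 = 2401.25 kcal/day.
TEE = BMR × activity factor = 2401.25 × 1.425 = 3421.7813 kcal/day.
Apply stress factor: 3421.7813 × 1.25 = 4277.2266 kcal/day.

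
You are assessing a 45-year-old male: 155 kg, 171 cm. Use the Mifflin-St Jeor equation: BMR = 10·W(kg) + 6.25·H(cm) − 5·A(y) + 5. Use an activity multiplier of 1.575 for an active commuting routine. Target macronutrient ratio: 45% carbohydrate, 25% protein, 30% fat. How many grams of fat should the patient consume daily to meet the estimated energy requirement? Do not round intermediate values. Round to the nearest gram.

126 g/day

Mifflin-St Jeor (male): BMR = 10(155) + 6.25(171) − 5(45) + 5 = 1550 + 1068.75 − 225 + 5 = 2398.75 kcal/day.
TEE = 2398.75 × 1.575 = 3778.0313 kcal/day.
Fat energy = 30% × 3778.0313 = 1133.4094 kcal.
Fat = 1133.4094 ÷ 9 kcal/g = 125.9344 g.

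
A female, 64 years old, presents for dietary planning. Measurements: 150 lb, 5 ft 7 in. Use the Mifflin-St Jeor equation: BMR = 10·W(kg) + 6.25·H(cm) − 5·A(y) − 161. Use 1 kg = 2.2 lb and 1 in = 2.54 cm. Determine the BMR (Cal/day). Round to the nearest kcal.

Convert to metric: weight = 150 ÷ 2.2 = 68.1818 kg; height = (5×12 + 7) × 2.54 = 67 × 2.54 = 170.18 cm.
Mifflin-St Jeor (female): BMR = 10(68.1818) + 6.25(170.18) − 5(64) − 161 = 681.8182 + 1063.625 − 320 − 161 = 1264.4432 kcal/day.

1264 Cal/day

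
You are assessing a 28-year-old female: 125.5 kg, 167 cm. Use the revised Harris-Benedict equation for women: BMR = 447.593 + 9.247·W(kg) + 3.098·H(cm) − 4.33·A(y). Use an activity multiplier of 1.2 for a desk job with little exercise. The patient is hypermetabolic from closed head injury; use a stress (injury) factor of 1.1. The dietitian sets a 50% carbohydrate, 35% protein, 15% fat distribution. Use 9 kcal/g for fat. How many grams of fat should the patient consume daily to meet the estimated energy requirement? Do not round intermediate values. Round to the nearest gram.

Harris-Benedict: BMR = 447.593 + 9.247(125.5) + 3.098(167) − 4.33(28) = 2004.2175 kcal/day.
TEE = 2004.2175 × 1.2 = 2405.061 kcal/day.
With stress factor 1.1: 2405.061 × 1.1 = 2645.5671 kcal/day.
Fat energy = 15% × 2645.5671 = 396.8351 kcal.
Fat = 396.8351 ÷ 9 kcal/g = 44.0928 g.

44 g/day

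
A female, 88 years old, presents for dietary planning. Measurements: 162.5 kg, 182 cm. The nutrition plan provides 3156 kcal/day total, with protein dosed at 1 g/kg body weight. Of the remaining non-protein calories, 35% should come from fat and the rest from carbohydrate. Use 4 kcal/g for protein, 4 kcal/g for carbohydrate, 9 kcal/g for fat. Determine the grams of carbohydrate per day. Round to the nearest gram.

Protein = 1 × 162.5 = 162.5 g → 162.5 × 4 = 650 kcal.
Non-protein calories = 3156 − 650 = 2506 kcal.
Fat: 35% × 2506 = 877.1 kcal; carbohydrate: 1628.9 kcal.
Carbohydrate: 1628.9 kcal ÷ 4 kcal/g = 407.225 g.

407 g/day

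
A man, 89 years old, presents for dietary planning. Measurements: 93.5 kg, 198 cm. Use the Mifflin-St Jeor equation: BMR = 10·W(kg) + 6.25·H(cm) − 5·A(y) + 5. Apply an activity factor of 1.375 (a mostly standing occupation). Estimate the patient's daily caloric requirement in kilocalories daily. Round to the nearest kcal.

2382 kilocalories daily

Mifflin-St Jeor (male): BMR = 10(93.5) + 6.25(198) − 5(89) + 5 = 935 + 1237.5 − 445 + 5 = 1732.5 kcal/day.
TEE = BMR × activity factor = 1732.5 × 1.375 = 2382.1875 kcal/day.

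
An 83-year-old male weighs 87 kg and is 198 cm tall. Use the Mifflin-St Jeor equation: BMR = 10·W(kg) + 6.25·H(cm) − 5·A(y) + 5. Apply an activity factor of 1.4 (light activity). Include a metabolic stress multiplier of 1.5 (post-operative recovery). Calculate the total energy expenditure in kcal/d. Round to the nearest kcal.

Mifflin-St Jeor (male): BMR = 10(87) + 6.25(198) − 5(83) + 5 = 870 + 1237.5 − 415 + 5 = 1697.5 kcal/day.
TEE = BMR × activity factor = 1697.5 × 1.4 = 2376.5 kcal/day.
Apply stress factor: 2376.5 × 1.5 = 3564.75 kcal/day.

3565 kcal/d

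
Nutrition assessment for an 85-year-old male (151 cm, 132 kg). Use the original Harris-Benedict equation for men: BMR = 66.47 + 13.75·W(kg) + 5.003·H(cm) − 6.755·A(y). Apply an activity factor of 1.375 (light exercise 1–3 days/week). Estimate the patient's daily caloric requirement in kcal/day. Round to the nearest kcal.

Harris-Benedict: BMR = 66.47 + 13.75(132) + 5.003(151) − 6.755(85) = 2062.748 kcal/day.
TEE = BMR × activity factor = 2062.748 × 1.375 = 2836.2785 kcal/day.

2836 kcal/day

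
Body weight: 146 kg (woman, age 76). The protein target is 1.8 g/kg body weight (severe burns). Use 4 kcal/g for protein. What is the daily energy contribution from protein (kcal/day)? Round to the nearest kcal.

Protein = 1.8 g/kg × 146 kg = 262.8 g/day.
Protein energy = 262.8 g × 4 kcal/g = 1051.2 kcal/day.

1051 kcal/day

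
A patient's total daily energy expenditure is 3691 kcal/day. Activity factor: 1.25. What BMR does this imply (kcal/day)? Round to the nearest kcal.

2953 kcal/day

BMR = TEE ÷ activity factor = 3691 ÷ 1.25 = 2952.8 kcal/day.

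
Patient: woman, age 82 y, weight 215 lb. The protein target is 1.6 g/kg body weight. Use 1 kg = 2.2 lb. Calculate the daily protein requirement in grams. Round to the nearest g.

156 g/day

Weight in kg = 215 ÷ 2.2 = 97.7273 kg.
Protein = 1.6 g/kg × 97.7273 kg = 156.3636 g/day.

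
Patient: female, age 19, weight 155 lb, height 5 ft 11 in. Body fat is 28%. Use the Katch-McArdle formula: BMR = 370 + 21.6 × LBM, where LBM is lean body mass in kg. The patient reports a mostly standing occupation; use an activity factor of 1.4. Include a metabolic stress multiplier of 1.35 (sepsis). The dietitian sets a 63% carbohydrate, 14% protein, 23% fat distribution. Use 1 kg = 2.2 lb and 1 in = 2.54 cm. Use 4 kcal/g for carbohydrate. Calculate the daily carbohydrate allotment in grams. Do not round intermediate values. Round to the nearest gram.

Convert to metric: weight = 155 ÷ 2.2 = 70.4545 kg; height = (5×12 + 11) × 2.54 = 71 × 2.54 = 180.34 cm.
LBM = 70.4545 × (1 − 0.28) = 50.7273 kg. Katch-McArdle: BMR = 370 + 21.6 × 50.7273 = 1465.7091 kcal/day.
TEE = 1465.7091 × 1.4 = 2051.9927 kcal/day.
With stress factor 1.35: 2051.9927 × 1.35 = 2770.1902 kcal/day.
Carbohydrate energy = 63% × 2770.1902 = 1745.2198 kcal.
Carbohydrate = 1745.2198 ÷ 4 kcal/g = 436.305 g.

436 g/day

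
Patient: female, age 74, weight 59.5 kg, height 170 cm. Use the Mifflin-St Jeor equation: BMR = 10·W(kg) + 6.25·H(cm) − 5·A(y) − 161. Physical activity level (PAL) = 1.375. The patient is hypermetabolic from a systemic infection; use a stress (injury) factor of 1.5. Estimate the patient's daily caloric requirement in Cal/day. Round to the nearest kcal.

Mifflin-St Jeor (female): BMR = 10(59.5) + 6.25(170) − 5(74) − 161 = 595 + 1062.5 − 370 − 161 = 1126.5 kcal/day.
TEE = BMR × activity factor = 1126.5 × 1.375 = 1548.9375 kcal/day.
Apply stress factor: 1548.9375 × 1.5 = 2323.4063 kcal/day.

2323 Cal/day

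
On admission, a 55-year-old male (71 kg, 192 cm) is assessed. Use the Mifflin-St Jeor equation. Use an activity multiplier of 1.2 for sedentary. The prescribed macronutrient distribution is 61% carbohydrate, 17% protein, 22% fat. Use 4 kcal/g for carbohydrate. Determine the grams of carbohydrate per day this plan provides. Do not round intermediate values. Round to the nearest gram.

300 g/day

Mifflin-St Jeor (male): BMR = 10(71) + 6.25(192) − 5(55) + 5 = 710 + 1200 − 275 + 5 = 1640 kcal/day.
TEE = 1640 × 1.2 = 1968 kcal/day.
Carbohydrate energy = 61% × 1968 = 1200.48 kcal.
Carbohydrate = 1200.48 ÷ 4 kcal/g = 300.12 g.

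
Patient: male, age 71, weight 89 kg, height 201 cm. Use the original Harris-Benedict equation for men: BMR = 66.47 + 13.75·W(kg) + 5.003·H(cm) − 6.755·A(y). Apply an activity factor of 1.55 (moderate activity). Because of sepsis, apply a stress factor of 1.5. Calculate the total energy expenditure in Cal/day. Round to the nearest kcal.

Harris-Benedict: BMR = 66.47 + 13.75(89) + 5.003(201) − 6.755(71) = 1816.218 kcal/day.
TEE = BMR × activity factor = 1816.218 × 1.55 = 2815.1379 kcal/day.
Apply stress factor: 2815.1379 × 1.5 = 4222.7069 kcal/day.

4223 Cal/day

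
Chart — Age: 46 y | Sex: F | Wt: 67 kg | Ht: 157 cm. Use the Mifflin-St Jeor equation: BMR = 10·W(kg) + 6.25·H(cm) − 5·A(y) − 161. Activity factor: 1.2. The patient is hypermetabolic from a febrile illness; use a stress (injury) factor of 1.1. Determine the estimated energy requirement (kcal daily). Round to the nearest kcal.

1664 kcal daily

Mifflin-St Jeor (female): BMR = 10(67) + 6.25(157) − 5(46) − 161 = 670 + 981.25 − 230 − 161 = 1260.25 kcal/day.
TEE = BMR × activity factor = 1260.25 × 1.2 = 1512.3 kcal/day.
Apply stress factor: 1512.3 × 1.1 = 1663.53 kcal/day.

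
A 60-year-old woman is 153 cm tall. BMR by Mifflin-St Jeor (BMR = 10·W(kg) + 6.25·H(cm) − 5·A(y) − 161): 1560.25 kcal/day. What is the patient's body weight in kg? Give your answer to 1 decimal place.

106.5 kg

1560.25 = 10·W + 6.25(153) − 5(60) − 161
10·W = 1560.25 − 495.25 = 1065, so W = 106.5 kg.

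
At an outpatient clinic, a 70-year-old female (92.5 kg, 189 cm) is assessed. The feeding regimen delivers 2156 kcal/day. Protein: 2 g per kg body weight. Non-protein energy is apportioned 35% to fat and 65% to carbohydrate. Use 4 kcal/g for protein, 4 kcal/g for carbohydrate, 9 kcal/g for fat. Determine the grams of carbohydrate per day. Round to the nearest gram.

Protein = 2 × 92.5 = 185 g → 185 × 4 = 740 kcal.
Non-protein calories = 2156 − 740 = 1416 kcal.
Fat: 35% × 1416 = 495.6 kcal; carbohydrate: 920.4 kcal.
Carbohydrate: 920.4 kcal ÷ 4 kcal/g = 230.1 g.

230 g/day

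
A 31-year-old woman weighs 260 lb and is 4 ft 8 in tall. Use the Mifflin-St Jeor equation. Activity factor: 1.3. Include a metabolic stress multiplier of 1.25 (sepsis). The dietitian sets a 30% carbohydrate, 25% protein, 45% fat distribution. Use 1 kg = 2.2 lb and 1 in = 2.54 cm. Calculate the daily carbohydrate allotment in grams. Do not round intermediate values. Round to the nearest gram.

214 g/day

Convert to metric: weight = 260 ÷ 2.2 = 118.1818 kg; height = (4×12 + 8) × 2.54 = 56 × 2.54 = 142.24 cm.
Mifflin-St Jeor (female): BMR = 10(118.1818) + 6.25(142.24) − 5(31) − 161 = 1181.8182 + 889 − 155 − 161 = 1754.8182 kcal/day.
TEE = 1754.8182 × 1.3 = 2281.2636 kcal/day.
With stress factor 1.25: 2281.2636 × 1.25 = 2851.5795 kcal/day.
Carbohydrate energy = 30% × 2851.5795 = 855.4739 kcal.
Carbohydrate = 855.4739 ÷ 4 kcal/g = 213.8685 g.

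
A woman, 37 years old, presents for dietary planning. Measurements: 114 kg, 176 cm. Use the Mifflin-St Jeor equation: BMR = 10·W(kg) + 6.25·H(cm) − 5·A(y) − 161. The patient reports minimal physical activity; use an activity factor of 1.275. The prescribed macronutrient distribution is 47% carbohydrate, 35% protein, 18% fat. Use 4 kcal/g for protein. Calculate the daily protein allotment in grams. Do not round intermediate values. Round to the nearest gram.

211 g/day

Mifflin-St Jeor (female): BMR = 10(114) + 6.25(176) − 5(37) − 161 = 1140 + 1100 − 185 − 161 = 1894 kcal/day.
TEE = 1894 × 1.275 = 2414.85 kcal/day.
Protein energy = 35% × 2414.85 = 845.1975 kcal.
Protein = 845.1975 ÷ 4 kcal/g = 211.2994 g.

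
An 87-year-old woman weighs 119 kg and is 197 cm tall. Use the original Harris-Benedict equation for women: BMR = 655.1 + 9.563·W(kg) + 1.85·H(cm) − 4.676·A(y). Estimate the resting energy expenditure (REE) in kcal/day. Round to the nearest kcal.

1751 kcal/day

Harris-Benedict: BMR = 655.1 + 9.563(119) + 1.85(197) − 4.676(87) = 1750.735 kcal/day.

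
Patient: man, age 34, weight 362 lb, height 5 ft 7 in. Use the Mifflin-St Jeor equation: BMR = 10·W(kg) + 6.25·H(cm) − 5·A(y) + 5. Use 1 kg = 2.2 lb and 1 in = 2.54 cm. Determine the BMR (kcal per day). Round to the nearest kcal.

Convert to metric: weight = 362 ÷ 2.2 = 164.5455 kg; height = (5×12 + 7) × 2.54 = 67 × 2.54 = 170.18 cm.
Mifflin-St Jeor (male): BMR = 10(164.5455) + 6.25(170.18) − 5(34) + 5 = 1645.4545 + 1063.625 − 170 + 5 = 2544.0795 kcal/day.

2544 kcal per day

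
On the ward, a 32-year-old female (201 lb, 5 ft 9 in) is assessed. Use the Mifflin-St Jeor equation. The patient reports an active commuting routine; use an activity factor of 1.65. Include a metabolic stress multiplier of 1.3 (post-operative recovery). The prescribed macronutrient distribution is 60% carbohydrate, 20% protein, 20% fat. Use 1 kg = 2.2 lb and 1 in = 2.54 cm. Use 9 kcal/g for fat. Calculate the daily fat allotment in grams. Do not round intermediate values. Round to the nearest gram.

Convert to metric: weight = 201 ÷ 2.2 = 91.3636 kg; height = (5×12 + 9) × 2.54 = 69 × 2.54 = 175.26 cm.
Mifflin-St Jeor (female): BMR = 10(91.3636) + 6.25(175.26) − 5(32) − 161 = 913.6364 + 1095.375 − 160 − 161 = 1688.0114 kcal/day.
TEE = 1688.0114 × 1.65 = 2785.2188 kcal/day.
With stress factor 1.3: 2785.2188 × 1.3 = 3620.7844 kcal/day.
Fat energy = 20% × 3620.7844 = 724.1569 kcal.
Fat = 724.1569 ÷ 9 kcal/g = 80.4619 g.

80 g/day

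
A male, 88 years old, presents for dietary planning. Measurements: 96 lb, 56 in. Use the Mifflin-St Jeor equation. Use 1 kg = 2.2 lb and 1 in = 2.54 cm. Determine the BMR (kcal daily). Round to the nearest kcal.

Convert to metric: weight = 96 ÷ 2.2 = 43.6364 kg; height = 56 × 2.54 = 142.24 cm.
Mifflin-St Jeor (male): BMR = 10(43.6364) + 6.25(142.24) − 5(88) + 5 = 436.3636 + 889 − 440 + 5 = 890.3636 kcal/day.

890 kcal daily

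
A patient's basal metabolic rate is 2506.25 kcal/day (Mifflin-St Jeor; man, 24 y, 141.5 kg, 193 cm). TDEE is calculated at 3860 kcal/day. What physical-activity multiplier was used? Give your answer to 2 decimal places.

Activity factor = TEE ÷ BMR = 3860 ÷ 2506.25 = 1.54.

1.54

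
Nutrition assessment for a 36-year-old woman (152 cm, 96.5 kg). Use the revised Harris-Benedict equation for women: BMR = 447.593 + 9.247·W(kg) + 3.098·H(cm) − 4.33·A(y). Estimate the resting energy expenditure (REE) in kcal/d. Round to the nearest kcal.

Harris-Benedict: BMR = 447.593 + 9.247(96.5) + 3.098(152) − 4.33(36) = 1654.9445 kcal/day.

1655 kcal/d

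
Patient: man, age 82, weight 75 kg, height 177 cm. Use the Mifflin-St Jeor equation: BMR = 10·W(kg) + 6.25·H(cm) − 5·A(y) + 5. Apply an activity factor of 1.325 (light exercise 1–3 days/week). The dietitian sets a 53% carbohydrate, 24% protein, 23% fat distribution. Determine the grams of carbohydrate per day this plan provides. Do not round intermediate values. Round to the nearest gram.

255 g/day

Mifflin-St Jeor (male): BMR = 10(75) + 6.25(177) − 5(82) + 5 = 750 + 1106.25 − 410 + 5 = 1451.25 kcal/day.
TEE = 1451.25 × 1.325 = 1922.9063 kcal/day.
Carbohydrate energy = 53% × 1922.9063 = 1019.1403 kcal.
Carbohydrate = 1019.1403 ÷ 4 kcal/g = 254.7851 g.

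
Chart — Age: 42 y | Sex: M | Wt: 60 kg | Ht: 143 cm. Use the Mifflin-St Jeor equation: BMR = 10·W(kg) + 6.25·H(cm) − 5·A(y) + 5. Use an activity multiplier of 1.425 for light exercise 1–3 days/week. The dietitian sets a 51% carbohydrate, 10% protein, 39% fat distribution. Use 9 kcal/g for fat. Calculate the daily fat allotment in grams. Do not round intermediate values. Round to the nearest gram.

Mifflin-St Jeor (male): BMR = 10(60) + 6.25(143) − 5(42) + 5 = 600 + 893.75 − 210 + 5 = 1288.75 kcal/day.
TEE = 1288.75 × 1.425 = 1836.4688 kcal/day.
Fat energy = 39% × 1836.4688 = 716.2228 kcal.
Fat = 716.2228 ÷ 9 kcal/g = 79.5803 g.

80 g/day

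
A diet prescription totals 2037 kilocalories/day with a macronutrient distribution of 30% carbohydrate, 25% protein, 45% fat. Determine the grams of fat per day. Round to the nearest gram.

102 g/day

Fat energy = 45% × 2037 = 916.65 kcal.
At 9 kcal/g: 916.65 ÷ 9 = 101.85 g.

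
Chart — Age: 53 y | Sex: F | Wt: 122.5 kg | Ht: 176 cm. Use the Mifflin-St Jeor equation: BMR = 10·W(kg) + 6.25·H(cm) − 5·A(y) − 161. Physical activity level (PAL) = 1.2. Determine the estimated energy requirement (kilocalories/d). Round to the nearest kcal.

2279 kilocalories/d

Mifflin-St Jeor (female): BMR = 10(122.5) + 6.25(176) − 5(53) − 161 = 1225 + 1100 − 265 − 161 = 1899 kcal/day.
TEE = BMR × activity factor = 1899 × 1.2 = 2278.8 kcal/day.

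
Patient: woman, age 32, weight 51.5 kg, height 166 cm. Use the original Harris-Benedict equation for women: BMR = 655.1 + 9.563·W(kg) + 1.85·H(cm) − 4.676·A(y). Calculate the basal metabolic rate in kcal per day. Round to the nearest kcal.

1305 kcal per day

Harris-Benedict: BMR = 655.1 + 9.563(51.5) + 1.85(166) − 4.676(32) = 1305.0625 kcal/day.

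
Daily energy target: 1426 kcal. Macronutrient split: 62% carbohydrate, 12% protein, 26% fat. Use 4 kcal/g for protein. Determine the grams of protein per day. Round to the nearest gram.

Protein energy = 12% × 1426 = 171.12 kcal.
At 4 kcal/g: 171.12 ÷ 4 = 42.78 g.

43 g/day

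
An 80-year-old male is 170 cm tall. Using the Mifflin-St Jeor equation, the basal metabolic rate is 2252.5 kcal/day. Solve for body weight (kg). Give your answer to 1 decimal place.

2252.5 = 10·W + 6.25(170) − 5(80) + 5
10·W = 2252.5 − 667.5 = 1585, so W = 158.5 kg.

158.5 kg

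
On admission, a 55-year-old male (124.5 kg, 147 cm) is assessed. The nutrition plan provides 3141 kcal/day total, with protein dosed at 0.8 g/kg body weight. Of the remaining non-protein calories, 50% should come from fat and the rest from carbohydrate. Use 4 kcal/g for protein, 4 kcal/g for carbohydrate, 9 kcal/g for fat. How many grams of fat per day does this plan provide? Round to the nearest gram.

152 g/day

Protein = 0.8 × 124.5 = 99.6 g → 99.6 × 4 = 398.4 kcal.
Non-protein calories = 3141 − 398.4 = 2742.6 kcal.
Fat: 50% × 2742.6 = 1371.3 kcal; carbohydrate: 1371.3 kcal.
Fat: 1371.3 kcal ÷ 9 kcal/g = 152.3667 g.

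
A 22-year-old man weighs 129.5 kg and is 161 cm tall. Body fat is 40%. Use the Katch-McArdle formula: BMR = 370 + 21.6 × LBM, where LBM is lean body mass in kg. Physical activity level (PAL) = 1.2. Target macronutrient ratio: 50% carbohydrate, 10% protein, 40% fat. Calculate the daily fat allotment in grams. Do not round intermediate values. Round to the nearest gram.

LBM = 129.5 × (1 − 0.4) = 77.7 kg. Katch-McArdle: BMR = 370 + 21.6 × 77.7 = 2048.32 kcal/day.
TEE = 2048.32 × 1.2 = 2457.984 kcal/day.
Fat energy = 40% × 2457.984 = 983.1936 kcal.
Fat = 983.1936 ÷ 9 kcal/g = 109.2437 g.

109 g/day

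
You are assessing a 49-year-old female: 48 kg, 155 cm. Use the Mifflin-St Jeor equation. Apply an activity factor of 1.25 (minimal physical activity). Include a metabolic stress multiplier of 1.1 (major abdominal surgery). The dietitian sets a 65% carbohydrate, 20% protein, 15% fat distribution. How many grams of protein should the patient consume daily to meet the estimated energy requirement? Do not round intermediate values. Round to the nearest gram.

72 g/day

Mifflin-St Jeor (female): BMR = 10(48) + 6.25(155) − 5(49) − 161 = 480 + 968.75 − 245 − 161 = 1042.75 kcal/day.
TEE = 1042.75 × 1.25 = 1303.4375 kcal/day.
With stress factor 1.1: 1303.4375 × 1.1 = 1433.7813 kcal/day.
Protein energy = 20% × 1433.7813 = 286.7563 kcal.
Protein = 286.7563 ÷ 4 kcal/g = 71.6891 g.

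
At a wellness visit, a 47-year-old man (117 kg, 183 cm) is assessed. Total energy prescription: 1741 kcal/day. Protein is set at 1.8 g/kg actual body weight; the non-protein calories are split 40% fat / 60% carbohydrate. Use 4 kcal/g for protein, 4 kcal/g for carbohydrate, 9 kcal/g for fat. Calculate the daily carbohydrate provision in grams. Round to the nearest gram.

135 g/day

Protein = 1.8 × 117 = 210.6 g → 210.6 × 4 = 842.4 kcal.
Non-protein calories = 1741 − 842.4 = 898.6 kcal.
Fat: 40% × 898.6 = 359.44 kcal; carbohydrate: 539.16 kcal.
Carbohydrate: 539.16 kcal ÷ 4 kcal/g = 134.79 g.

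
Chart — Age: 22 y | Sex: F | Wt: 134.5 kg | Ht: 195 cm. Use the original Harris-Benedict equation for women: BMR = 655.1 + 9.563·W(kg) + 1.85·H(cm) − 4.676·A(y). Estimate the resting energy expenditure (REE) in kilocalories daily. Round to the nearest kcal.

2199 kilocalories daily

Harris-Benedict: BMR = 655.1 + 9.563(134.5) + 1.85(195) − 4.676(22) = 2199.2015 kcal/day.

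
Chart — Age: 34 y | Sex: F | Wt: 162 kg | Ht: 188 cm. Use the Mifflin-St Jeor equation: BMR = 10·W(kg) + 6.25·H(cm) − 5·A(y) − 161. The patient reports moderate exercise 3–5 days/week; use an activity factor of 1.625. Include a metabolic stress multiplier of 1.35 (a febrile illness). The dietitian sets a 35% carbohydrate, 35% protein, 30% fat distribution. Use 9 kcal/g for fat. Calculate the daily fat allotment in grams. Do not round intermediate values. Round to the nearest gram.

Mifflin-St Jeor (female): BMR = 10(162) + 6.25(188) − 5(34) − 161 = 1620 + 1175 − 170 − 161 = 2464 kcal/day.
TEE = 2464 × 1.625 = 4004 kcal/day.
With stress factor 1.35: 4004 × 1.35 = 5405.4 kcal/day.
Fat energy = 30% × 5405.4 = 1621.62 kcal.
Fat = 1621.62 ÷ 9 kcal/g = 180.18 g.

180 g/day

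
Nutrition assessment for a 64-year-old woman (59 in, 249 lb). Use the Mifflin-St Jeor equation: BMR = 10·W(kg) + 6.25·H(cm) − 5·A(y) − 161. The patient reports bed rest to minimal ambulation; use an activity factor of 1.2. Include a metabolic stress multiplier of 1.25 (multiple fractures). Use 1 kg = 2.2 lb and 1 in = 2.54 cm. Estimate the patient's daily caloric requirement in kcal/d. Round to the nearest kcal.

2381 kcal/d

Convert to metric: weight = 249 ÷ 2.2 = 113.1818 kg; height = 59 × 2.54 = 149.86 cm.
Mifflin-St Jeor (female): BMR = 10(113.1818) + 6.25(149.86) − 5(64) − 161 = 1131.8182 + 936.625 − 320 − 161 = 1587.4432 kcal/day.
TEE = BMR × activity factor = 1587.4432 × 1.2 = 1904.9318 kcal/day.
Apply stress factor: 1904.9318 × 1.25 = 2381.1648 kcal/day.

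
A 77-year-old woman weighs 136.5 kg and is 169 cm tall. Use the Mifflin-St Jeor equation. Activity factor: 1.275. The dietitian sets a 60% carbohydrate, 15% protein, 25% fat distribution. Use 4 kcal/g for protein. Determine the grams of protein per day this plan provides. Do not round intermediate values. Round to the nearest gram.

Mifflin-St Jeor (female): BMR = 10(136.5) + 6.25(169) − 5(77) − 161 = 1365 + 1056.25 − 385 − 161 = 1875.25 kcal/day.
TEE = 1875.25 × 1.275 = 2390.9438 kcal/day.
Protein energy = 15% × 2390.9438 = 358.6416 kcal.
Protein = 358.6416 ÷ 4 kcal/g = 89.6604 g.

90 g/day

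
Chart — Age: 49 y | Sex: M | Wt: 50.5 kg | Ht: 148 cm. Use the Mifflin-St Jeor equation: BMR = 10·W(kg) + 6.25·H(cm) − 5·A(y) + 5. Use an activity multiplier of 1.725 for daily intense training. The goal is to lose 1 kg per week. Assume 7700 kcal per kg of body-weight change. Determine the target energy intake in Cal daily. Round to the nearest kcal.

953 Cal daily

Mifflin-St Jeor (male): BMR = 10(50.5) + 6.25(148) − 5(49) + 5 = 505 + 925 − 245 + 5 = 1190 kcal/day.
TEE = 1190 × 1.725 = 2052.75 kcal/day.
Required daily deficit = 1 × 7700 ÷ 7 = 1100 kcal/day.
Target intake = 2052.75 − 1100 = 952.75 kcal/day.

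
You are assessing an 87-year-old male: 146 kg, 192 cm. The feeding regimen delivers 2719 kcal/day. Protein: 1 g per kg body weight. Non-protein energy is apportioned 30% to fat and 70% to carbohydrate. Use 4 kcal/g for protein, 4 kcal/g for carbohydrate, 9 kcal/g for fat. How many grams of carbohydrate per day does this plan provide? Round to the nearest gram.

Protein = 1 × 146 = 146 g → 146 × 4 = 584 kcal.
Non-protein calories = 2719 − 584 = 2135 kcal.
Fat: 30% × 2135 = 640.5 kcal; carbohydrate: 1494.5 kcal.
Carbohydrate: 1494.5 kcal ÷ 4 kcal/g = 373.625 g.

374 g/day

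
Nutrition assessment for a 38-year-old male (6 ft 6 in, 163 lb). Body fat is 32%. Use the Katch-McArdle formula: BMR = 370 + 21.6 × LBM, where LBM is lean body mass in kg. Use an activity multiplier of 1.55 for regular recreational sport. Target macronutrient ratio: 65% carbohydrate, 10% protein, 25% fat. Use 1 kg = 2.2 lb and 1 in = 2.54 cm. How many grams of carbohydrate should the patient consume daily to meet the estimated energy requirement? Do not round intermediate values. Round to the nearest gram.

367 g/day

Convert to metric: weight = 163 ÷ 2.2 = 74.0909 kg; height = (6×12 + 6) × 2.54 = 78 × 2.54 = 198.12 cm.
LBM = 74.0909 × (1 − 0.32) = 50.3818 kg. Katch-McArdle: BMR = 370 + 21.6 × 50.3818 = 1458.2473 kcal/day.
TEE = 1458.2473 × 1.55 = 2260.2833 kcal/day.
Carbohydrate energy = 65% × 2260.2833 = 1469.1841 kcal.
Carbohydrate = 1469.1841 ÷ 4 kcal/g = 367.296 g.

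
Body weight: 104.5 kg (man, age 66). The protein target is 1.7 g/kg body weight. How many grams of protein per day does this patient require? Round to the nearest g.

178 g/day

Protein = 1.7 g/kg × 104.5 kg = 177.65 g/day.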